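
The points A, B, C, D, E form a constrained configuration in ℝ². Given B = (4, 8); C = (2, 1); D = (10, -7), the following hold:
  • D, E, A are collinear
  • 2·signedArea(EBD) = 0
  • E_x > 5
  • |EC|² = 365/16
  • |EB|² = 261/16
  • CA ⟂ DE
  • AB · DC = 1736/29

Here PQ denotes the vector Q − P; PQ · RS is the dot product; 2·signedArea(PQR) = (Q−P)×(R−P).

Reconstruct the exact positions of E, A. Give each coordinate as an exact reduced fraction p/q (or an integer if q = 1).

1. E_x = 11/2  [line 15·x + 6·y + -108 = 0 ∩ |EB|² = 261/16]
2. E_y = 17/4  [line 15·x + 6·y + -108 = 0 ∩ |EB|² = 261/16]
   → E = (11/2, 17/4)
3. A_x = 178/29  [D, E, A are collinear ∩ CA ⟂ DE]
4. A_y = 77/29  [D, E, A are collinear ∩ CA ⟂ DE]
   → A = (178/29, 77/29)

A = (178/29, 77/29)
E = (11/2, 17/4)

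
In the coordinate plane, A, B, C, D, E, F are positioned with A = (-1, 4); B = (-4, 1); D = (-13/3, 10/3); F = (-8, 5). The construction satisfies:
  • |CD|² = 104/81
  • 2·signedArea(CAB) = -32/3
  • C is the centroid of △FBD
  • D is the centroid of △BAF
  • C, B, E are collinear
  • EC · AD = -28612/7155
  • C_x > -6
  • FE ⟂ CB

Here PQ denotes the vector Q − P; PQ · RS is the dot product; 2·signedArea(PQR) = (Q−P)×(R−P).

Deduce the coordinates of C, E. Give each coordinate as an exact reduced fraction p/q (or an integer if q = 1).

1. C_x = -49/9  [C is the centroid of △FBD]
2. C_y = 28/9  [C is the centroid of △FBD]
   → C = (-49/9, 28/9)
3. E_x = -1892/265  [C, B, E are collinear ∩ FE ⟂ CB]
4. E_y = 1481/265  [C, B, E are collinear ∩ FE ⟂ CB]
   → E = (-1892/265, 1481/265)

C = (-49/9, 28/9)
E = (-1892/265, 1481/265)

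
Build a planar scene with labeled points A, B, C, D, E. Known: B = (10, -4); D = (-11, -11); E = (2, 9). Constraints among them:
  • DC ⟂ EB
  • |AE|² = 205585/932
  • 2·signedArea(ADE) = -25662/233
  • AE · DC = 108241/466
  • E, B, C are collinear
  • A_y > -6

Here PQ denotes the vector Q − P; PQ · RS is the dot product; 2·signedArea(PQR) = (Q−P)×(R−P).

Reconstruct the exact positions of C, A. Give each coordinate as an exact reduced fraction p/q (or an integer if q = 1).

A = (-849/466, -1247/233)
C = (1714/233, 69/233)

1. C_x = 1714/233  [E, B, C are collinear ∩ DC ⟂ EB]
2. C_y = 69/233  [E, B, C are collinear ∩ DC ⟂ EB]
   → C = (1714/233, 69/233)
3. A_x = -849/466  [2·signedArea(ADE) = -25662/233 ∩ AE · DC = 108241/466]
4. A_y = -1247/233  [2·signedArea(ADE) = -25662/233 ∩ AE · DC = 108241/466]
   → A = (-849/466, -1247/233)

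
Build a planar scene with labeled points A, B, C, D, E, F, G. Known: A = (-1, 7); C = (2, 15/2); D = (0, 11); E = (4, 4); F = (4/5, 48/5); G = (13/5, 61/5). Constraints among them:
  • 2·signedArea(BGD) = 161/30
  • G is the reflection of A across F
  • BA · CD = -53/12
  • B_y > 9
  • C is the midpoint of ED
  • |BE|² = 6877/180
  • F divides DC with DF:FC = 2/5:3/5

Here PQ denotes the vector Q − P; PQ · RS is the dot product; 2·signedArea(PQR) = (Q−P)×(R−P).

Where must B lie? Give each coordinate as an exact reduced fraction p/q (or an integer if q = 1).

B = (14/15, 281/30)

1. B_x = 14/15  [2·signedArea(BGD) = 161/30 ∩ BA · CD = -53/12]
2. B_y = 281/30  [2·signedArea(BGD) = 161/30 ∩ BA · CD = -53/12]
   → B = (14/15, 281/30)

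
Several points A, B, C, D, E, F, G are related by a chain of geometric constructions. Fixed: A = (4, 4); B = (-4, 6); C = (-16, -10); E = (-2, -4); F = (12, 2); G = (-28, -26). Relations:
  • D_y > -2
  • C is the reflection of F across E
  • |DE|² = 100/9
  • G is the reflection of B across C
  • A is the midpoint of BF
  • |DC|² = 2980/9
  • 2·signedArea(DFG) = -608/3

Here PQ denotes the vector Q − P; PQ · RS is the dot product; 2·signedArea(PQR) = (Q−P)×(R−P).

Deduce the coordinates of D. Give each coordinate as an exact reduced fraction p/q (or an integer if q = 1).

1. D_x = 0  [line 28·x + -40·y + -160/3 = 0 ∩ |DC|² = 2980/9]
2. D_y = -4/3  [line 28·x + -40·y + -160/3 = 0 ∩ |DC|² = 2980/9]
   → D = (0, -4/3)

D = (0, -4/3)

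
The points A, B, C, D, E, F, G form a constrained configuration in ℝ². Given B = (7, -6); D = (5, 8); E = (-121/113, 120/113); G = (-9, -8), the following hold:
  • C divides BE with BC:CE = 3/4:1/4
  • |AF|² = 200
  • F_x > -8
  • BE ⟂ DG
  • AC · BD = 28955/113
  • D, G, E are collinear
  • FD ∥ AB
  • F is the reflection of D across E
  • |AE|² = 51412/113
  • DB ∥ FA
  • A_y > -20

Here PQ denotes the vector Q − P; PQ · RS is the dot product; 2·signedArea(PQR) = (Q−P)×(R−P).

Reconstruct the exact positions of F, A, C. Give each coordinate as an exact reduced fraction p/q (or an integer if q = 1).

1. F_x = -807/113  [F is the reflection of D across E]
2. F_y = -664/113  [F is the reflection of D across E]
   → F = (-807/113, -664/113)
3. A_x = -581/113  [FD ∥ AB ∩ DB ∥ FA]
4. A_y = -2246/113  [FD ∥ AB ∩ DB ∥ FA]
   → A = (-581/113, -2246/113)
5. C_x = 107/113  [C divides BE with BC:CE = 3/4:1/4]
6. C_y = -159/226  [C divides BE with BC:CE = 3/4:1/4]
   → C = (107/113, -159/226)

A = (-581/113, -2246/113)
C = (107/113, -159/226)
F = (-807/113, -664/113)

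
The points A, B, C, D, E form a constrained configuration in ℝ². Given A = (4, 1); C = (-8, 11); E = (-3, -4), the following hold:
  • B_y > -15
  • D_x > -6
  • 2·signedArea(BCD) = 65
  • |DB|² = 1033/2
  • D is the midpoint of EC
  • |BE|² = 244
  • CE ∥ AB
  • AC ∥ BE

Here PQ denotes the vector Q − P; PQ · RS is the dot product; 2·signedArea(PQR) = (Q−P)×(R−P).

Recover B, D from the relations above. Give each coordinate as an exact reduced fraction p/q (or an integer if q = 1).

B = (9, -14)
D = (-11/2, 7/2)

1. B_x = 9  [AC ∥ BE ∩ CE ∥ AB]
2. B_y = -14  [AC ∥ BE ∩ CE ∥ AB]
   → B = (9, -14)
3. D_x = -11/2  [D is the midpoint of EC]
4. D_y = 7/2  [D is the midpoint of EC]
   → D = (-11/2, 7/2)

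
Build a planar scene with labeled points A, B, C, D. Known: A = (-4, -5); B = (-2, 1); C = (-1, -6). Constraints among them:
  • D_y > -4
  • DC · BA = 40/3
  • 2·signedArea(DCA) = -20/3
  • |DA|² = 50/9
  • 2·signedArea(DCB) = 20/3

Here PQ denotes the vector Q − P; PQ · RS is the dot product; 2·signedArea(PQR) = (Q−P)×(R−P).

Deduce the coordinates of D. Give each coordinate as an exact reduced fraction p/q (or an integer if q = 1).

1. D_x = -7/3  [2·signedArea(DCB) = 20/3 ∩ DC · BA = 40/3]
2. D_y = -10/3  [2·signedArea(DCB) = 20/3 ∩ DC · BA = 40/3]
   → D = (-7/3, -10/3)

D = (-7/3, -10/3)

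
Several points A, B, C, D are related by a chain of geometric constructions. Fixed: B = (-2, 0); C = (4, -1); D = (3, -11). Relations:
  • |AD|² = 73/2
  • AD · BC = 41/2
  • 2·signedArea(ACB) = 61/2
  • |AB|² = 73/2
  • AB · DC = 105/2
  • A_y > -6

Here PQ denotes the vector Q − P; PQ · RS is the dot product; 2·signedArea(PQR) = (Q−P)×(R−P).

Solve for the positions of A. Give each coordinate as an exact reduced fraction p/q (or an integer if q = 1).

A = (1/2, -11/2)

1. A_x = 1/2  [AD · BC = 41/2 ∩ 2·signedArea(ACB) = 61/2]
2. A_y = -11/2  [AD · BC = 41/2 ∩ 2·signedArea(ACB) = 61/2]
   → A = (1/2, -11/2)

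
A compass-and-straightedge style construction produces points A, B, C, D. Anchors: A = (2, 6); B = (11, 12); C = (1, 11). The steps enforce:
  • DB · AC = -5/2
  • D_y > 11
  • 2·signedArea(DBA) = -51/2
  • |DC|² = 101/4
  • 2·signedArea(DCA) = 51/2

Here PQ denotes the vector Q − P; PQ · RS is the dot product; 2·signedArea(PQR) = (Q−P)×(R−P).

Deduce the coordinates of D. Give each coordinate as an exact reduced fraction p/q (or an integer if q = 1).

1. D_x = 6  [2·signedArea(DCA) = 51/2 ∩ DB · AC = -5/2]
2. D_y = 23/2  [2·signedArea(DCA) = 51/2 ∩ DB · AC = -5/2]
   → D = (6, 23/2)

D = (6, 23/2)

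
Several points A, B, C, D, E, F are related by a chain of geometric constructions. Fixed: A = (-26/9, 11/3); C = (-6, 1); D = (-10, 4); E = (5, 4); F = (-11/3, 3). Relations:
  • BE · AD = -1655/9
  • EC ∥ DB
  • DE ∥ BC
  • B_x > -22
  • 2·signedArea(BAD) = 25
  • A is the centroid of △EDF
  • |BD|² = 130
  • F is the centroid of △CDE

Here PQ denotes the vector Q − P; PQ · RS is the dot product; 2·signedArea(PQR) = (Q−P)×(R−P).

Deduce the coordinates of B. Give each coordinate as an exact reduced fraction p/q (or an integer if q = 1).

B = (-21, 1)

1. B_x = -21  [DE ∥ BC ∩ EC ∥ DB]
2. B_y = 1  [DE ∥ BC ∩ EC ∥ DB]
   → B = (-21, 1)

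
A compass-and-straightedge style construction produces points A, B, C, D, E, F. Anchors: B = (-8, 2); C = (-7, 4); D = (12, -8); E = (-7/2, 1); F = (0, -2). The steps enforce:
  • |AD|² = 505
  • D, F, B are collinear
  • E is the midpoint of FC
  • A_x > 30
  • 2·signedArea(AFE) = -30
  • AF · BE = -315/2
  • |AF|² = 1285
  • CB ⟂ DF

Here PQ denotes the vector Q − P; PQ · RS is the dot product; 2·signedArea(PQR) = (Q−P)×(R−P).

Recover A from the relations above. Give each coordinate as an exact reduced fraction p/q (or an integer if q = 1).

A = (31, -20)

1. A_x = 31  [AF · BE = -315/2 ∩ 2·signedArea(AFE) = -30]
2. A_y = -20  [AF · BE = -315/2 ∩ 2·signedArea(AFE) = -30]
   → A = (31, -20)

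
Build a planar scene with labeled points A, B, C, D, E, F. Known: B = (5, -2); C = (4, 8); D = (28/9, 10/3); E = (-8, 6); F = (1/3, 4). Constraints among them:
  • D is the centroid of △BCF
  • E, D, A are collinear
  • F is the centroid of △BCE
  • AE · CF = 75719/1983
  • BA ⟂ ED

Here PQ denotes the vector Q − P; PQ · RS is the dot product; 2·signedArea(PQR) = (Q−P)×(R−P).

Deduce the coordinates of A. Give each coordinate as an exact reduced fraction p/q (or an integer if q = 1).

A = (4037/661, 1728/661)

1. A_x = 4037/661  [E, D, A are collinear ∩ BA ⟂ ED]
2. A_y = 1728/661  [E, D, A are collinear ∩ BA ⟂ ED]
   → A = (4037/661, 1728/661)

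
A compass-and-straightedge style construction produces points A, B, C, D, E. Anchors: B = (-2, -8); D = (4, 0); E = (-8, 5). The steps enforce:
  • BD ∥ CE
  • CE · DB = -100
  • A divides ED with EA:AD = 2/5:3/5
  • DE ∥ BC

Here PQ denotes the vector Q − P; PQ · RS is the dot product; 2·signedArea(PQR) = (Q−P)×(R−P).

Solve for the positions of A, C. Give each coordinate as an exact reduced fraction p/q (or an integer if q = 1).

1. A_x = -16/5  [A divides ED with EA:AD = 2/5:3/5]
2. A_y = 3  [A divides ED with EA:AD = 2/5:3/5]
   → A = (-16/5, 3)
3. C_x = -14  [BD ∥ CE ∩ DE ∥ BC]
4. C_y = -3  [BD ∥ CE ∩ DE ∥ BC]
   → C = (-14, -3)

A = (-16/5, 3)
C = (-14, -3)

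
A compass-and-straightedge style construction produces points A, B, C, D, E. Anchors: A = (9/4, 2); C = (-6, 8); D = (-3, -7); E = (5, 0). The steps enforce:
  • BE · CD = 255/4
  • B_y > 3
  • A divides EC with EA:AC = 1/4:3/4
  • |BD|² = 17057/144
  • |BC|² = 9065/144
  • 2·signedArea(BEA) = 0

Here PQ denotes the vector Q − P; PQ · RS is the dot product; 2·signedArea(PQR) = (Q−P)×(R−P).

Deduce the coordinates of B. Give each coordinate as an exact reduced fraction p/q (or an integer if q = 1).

B = (5/12, 10/3)

1. B_x = 5/12  [2·signedArea(BEA) = 0 ∩ BE · CD = 255/4]
2. B_y = 10/3  [2·signedArea(BEA) = 0 ∩ BE · CD = 255/4]
   → B = (5/12, 10/3)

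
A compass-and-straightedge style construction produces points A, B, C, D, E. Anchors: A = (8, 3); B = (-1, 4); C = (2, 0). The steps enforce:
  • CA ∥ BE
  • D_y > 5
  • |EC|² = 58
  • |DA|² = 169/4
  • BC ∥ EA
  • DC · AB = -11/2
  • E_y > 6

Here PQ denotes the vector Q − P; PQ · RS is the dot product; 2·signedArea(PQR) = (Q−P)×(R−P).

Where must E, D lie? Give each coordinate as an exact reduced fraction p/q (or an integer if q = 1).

D = (2, 11/2)
E = (5, 7)

1. E_x = 5  [BC ∥ EA ∩ CA ∥ BE]
2. E_y = 7  [BC ∥ EA ∩ CA ∥ BE]
   → E = (5, 7)
3. D_x = 2  [line 9·x + -1·y + -25/2 = 0 ∩ |DA|² = 169/4]
4. D_y = 11/2  [line 9·x + -1·y + -25/2 = 0 ∩ |DA|² = 169/4]
   → D = (2, 11/2)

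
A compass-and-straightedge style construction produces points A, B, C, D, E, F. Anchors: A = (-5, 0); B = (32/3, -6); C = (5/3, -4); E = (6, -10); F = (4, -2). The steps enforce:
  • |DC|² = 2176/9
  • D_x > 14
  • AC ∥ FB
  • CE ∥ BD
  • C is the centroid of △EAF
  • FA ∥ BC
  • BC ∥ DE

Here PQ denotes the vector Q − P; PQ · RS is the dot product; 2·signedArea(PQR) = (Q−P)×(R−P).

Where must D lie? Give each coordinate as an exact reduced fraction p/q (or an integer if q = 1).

D = (15, -12)

1. D_x = 15  [BC ∥ DE ∩ CE ∥ BD]
2. D_y = -12  [BC ∥ DE ∩ CE ∥ BD]
   → D = (15, -12)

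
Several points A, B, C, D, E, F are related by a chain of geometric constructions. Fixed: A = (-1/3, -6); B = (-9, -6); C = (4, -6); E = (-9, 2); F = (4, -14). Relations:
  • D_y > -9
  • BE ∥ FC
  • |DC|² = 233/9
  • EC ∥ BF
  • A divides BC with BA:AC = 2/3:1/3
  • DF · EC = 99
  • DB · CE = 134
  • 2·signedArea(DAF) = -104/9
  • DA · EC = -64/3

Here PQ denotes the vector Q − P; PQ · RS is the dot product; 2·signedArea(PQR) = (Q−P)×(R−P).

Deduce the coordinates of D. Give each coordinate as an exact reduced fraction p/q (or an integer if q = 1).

D = (-1/3, -26/3)

1. D_x = -1/3  [DB · CE = 134 ∩ 2·signedArea(DAF) = -104/9]
2. D_y = -26/3  [DB · CE = 134 ∩ 2·signedArea(DAF) = -104/9]
   → D = (-1/3, -26/3)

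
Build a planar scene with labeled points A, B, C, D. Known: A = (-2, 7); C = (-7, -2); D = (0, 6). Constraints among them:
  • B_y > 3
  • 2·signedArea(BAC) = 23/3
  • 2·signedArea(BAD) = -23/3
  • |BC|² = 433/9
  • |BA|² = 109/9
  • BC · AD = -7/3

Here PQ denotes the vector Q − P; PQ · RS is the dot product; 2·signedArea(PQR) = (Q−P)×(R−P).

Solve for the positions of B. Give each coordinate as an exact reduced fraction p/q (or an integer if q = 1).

1. B_x = -3  [2·signedArea(BAD) = -23/3 ∩ BC · AD = -7/3]
2. B_y = 11/3  [2·signedArea(BAD) = -23/3 ∩ BC · AD = -7/3]
   → B = (-3, 11/3)

B = (-3, 11/3)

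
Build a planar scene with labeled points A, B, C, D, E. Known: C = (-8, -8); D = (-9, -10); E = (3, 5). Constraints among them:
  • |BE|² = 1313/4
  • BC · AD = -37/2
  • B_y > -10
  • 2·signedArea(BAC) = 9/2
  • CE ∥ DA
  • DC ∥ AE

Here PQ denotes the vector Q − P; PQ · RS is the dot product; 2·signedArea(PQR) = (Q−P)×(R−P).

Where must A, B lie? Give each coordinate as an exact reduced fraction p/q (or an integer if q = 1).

1. A_x = 2  [DC ∥ AE ∩ CE ∥ DA]
2. A_y = 3  [DC ∥ AE ∩ CE ∥ DA]
   → A = (2, 3)
3. B_x = -17/2  [2·signedArea(BAC) = 9/2 ∩ BC · AD = -37/2]
4. B_y = -9  [2·signedArea(BAC) = 9/2 ∩ BC · AD = -37/2]
   → B = (-17/2, -9)

A = (2, 3)
B = (-17/2, -9)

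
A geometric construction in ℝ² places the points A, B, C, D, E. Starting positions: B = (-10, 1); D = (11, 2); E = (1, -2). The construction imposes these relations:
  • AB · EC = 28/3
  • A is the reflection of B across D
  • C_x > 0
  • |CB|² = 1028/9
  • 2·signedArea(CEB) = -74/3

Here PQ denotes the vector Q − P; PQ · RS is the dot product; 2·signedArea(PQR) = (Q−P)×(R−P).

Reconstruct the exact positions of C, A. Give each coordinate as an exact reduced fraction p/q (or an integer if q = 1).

A = (32, 3)
C = (2/3, 1/3)

1. C_x = 2/3  [line -3·x + -11·y + 17/3 = 0 ∩ |CB|² = 1028/9]
2. C_y = 1/3  [line -3·x + -11·y + 17/3 = 0 ∩ |CB|² = 1028/9]
   → C = (2/3, 1/3)
3. A_x = 32  [A is the reflection of B across D]
4. A_y = 3  [A is the reflection of B across D]
   → A = (32, 3)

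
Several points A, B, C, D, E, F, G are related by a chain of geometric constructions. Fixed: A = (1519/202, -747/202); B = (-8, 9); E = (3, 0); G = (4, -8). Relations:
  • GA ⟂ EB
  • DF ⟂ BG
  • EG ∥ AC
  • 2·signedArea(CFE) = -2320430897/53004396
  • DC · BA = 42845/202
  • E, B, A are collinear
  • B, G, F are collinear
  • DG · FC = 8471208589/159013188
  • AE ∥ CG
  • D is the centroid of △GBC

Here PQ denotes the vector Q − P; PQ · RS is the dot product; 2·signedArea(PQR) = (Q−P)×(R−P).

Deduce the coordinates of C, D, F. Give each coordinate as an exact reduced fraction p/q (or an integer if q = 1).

C = (1721/202, -2363/202)
D = (913/606, -2161/606)
F = (47310/43733, -1014397/262398)

1. C_x = 1721/202  [AE ∥ CG ∩ EG ∥ AC]
2. C_y = -2363/202  [AE ∥ CG ∩ EG ∥ AC]
   → C = (1721/202, -2363/202)
3. D_x = 913/606  [D is the centroid of △GBC]
4. D_y = -2161/606  [D is the centroid of △GBC]
   → D = (913/606, -2161/606)
5. F_x = 47310/43733  [B, G, F are collinear ∩ DF ⟂ BG]
6. F_y = -1014397/262398  [B, G, F are collinear ∩ DF ⟂ BG]
   → F = (47310/43733, -1014397/262398)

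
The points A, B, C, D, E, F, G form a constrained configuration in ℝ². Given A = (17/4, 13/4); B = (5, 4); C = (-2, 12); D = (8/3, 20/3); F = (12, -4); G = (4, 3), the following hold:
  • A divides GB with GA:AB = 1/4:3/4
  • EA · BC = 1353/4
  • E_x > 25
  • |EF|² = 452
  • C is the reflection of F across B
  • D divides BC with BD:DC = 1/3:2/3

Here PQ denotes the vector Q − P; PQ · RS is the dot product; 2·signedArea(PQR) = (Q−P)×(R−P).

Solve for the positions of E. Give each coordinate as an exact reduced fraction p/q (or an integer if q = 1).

E = (26, -20)

1. E_x = 26  [line 7·x + -8·y + -342 = 0 ∩ |EF|² = 452]
2. E_y = -20  [line 7·x + -8·y + -342 = 0 ∩ |EF|² = 452]
   → E = (26, -20)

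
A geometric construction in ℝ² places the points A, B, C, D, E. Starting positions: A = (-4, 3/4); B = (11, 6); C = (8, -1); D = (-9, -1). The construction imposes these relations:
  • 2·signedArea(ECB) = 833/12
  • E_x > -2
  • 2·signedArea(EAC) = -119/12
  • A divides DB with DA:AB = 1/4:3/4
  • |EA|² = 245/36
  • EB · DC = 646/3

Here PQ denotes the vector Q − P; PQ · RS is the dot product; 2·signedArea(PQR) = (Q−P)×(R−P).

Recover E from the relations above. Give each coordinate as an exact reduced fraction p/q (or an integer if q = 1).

1. E_x = -5/3  [2·signedArea(ECB) = 833/12 ∩ 2·signedArea(EAC) = -119/12]
2. E_y = -5/12  [2·signedArea(ECB) = 833/12 ∩ 2·signedArea(EAC) = -119/12]
   → E = (-5/3, -5/12)

E = (-5/3, -5/12)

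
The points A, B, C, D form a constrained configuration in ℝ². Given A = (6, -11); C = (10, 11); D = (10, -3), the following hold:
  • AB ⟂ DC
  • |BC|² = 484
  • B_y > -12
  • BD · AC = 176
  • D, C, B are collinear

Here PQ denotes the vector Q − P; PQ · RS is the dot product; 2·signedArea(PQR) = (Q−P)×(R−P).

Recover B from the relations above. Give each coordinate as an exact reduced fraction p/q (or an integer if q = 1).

1. B_x = 10  [D, C, B are collinear ∩ AB ⟂ DC]
2. B_y = -11  [D, C, B are collinear ∩ AB ⟂ DC]
   → B = (10, -11)

B = (10, -11)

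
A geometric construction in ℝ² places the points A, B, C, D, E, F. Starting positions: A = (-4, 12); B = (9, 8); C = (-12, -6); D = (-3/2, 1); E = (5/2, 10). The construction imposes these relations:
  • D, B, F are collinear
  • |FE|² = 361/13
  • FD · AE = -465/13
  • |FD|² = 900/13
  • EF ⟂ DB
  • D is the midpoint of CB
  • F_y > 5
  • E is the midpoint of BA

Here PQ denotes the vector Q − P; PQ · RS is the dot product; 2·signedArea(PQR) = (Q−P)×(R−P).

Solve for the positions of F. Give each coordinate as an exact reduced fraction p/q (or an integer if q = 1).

1. F_x = 141/26  [D, B, F are collinear ∩ EF ⟂ DB]
2. F_y = 73/13  [D, B, F are collinear ∩ EF ⟂ DB]
   → F = (141/26, 73/13)

F = (141/26, 73/13)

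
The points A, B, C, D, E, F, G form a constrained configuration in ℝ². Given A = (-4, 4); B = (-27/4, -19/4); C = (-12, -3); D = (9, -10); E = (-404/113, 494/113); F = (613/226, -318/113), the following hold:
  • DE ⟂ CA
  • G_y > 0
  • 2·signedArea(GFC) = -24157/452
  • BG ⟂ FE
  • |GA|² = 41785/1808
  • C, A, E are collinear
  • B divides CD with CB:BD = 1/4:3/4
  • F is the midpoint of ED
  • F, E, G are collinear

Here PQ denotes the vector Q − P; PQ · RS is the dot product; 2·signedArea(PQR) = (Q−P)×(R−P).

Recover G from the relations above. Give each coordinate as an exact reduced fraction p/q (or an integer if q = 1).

G = (-195/452, 88/113)

1. G_x = -195/452  [F, E, G are collinear ∩ BG ⟂ FE]
2. G_y = 88/113  [F, E, G are collinear ∩ BG ⟂ FE]
   → G = (-195/452, 88/113)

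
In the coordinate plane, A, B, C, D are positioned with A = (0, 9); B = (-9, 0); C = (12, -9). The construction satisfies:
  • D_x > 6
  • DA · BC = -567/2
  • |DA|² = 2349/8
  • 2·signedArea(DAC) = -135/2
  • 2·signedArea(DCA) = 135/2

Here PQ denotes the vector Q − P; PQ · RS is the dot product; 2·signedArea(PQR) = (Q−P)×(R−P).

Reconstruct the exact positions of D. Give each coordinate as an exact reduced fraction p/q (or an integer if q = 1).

D = (27/4, -27/4)

1. D_x = 27/4  [DA · BC = -567/2 ∩ 2·signedArea(DAC) = -135/2]
2. D_y = -27/4  [DA · BC = -567/2 ∩ 2·signedArea(DAC) = -135/2]
   → D = (27/4, -27/4)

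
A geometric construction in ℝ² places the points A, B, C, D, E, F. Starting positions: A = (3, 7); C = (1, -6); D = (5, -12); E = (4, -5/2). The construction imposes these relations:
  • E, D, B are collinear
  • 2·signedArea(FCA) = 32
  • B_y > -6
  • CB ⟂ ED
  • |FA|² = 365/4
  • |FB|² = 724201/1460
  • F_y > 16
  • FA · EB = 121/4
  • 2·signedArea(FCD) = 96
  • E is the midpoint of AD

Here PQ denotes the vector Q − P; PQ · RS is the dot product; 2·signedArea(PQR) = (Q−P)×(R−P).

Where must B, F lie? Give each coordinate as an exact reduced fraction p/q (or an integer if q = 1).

1. B_x = 1581/365  [E, D, B are collinear ∩ CB ⟂ ED]
2. B_y = -2062/365  [E, D, B are collinear ∩ CB ⟂ ED]
   → B = (1581/365, -2062/365)
3. F_x = 2  [2·signedArea(FCA) = 32 ∩ FA · EB = 121/4]
4. F_y = 33/2  [2·signedArea(FCA) = 32 ∩ FA · EB = 121/4]
   → F = (2, 33/2)

B = (1581/365, -2062/365)
F = (2, 33/2)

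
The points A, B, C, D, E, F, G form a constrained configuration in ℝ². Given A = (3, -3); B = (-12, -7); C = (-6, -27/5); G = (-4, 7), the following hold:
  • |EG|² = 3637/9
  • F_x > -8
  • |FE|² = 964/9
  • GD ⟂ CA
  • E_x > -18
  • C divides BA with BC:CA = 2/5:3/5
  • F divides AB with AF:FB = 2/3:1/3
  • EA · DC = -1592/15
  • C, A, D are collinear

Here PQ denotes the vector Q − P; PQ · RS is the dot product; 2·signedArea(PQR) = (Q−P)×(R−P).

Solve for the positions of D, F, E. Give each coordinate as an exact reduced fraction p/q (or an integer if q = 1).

1. D_x = -252/241  [C, A, D are collinear ∩ GD ⟂ CA]
2. D_y = -983/241  [C, A, D are collinear ∩ GD ⟂ CA]
   → D = (-252/241, -983/241)
3. F_x = -7  [F divides AB with AF:FB = 2/3:1/3]
4. F_y = -17/3  [F divides AB with AF:FB = 2/3:1/3]
   → F = (-7, -17/3)
5. E_x = -17  [line 1194/241·x + 1592/1205·y + 68854/723 = 0 ∩ |EG|² = 3637/9]
6. E_y = -25/3  [line 1194/241·x + 1592/1205·y + 68854/723 = 0 ∩ |EG|² = 3637/9]
   → E = (-17, -25/3)

D = (-252/241, -983/241)
E = (-17, -25/3)
F = (-7, -17/3)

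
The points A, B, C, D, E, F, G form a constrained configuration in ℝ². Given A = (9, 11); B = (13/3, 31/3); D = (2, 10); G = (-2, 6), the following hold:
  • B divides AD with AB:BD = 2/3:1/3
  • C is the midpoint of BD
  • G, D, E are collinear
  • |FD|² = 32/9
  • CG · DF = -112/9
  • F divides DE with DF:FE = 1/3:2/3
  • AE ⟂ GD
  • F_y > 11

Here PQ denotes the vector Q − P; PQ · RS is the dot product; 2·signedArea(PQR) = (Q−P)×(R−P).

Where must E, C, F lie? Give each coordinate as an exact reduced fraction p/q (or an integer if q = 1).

1. E_x = 6  [G, D, E are collinear ∩ AE ⟂ GD]
2. E_y = 14  [G, D, E are collinear ∩ AE ⟂ GD]
   → E = (6, 14)
3. C_x = 19/6  [C is the midpoint of BD]
4. C_y = 61/6  [C is the midpoint of BD]
   → C = (19/6, 61/6)
5. F_x = 10/3  [F divides DE with DF:FE = 1/3:2/3]
6. F_y = 34/3  [F divides DE with DF:FE = 1/3:2/3]
   → F = (10/3, 34/3)

C = (19/6, 61/6)
E = (6, 14)
F = (10/3, 34/3)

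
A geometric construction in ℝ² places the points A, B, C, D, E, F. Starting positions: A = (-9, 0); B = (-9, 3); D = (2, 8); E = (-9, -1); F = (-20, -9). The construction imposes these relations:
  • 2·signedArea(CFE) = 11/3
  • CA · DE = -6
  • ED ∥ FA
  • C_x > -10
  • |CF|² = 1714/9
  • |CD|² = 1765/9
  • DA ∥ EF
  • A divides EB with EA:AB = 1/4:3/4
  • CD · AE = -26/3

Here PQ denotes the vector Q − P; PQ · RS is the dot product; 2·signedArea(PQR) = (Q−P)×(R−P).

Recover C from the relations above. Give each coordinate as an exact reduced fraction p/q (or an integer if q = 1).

C = (-9, -2/3)

1. C_x = -9  [CA · DE = -6 ∩ 2·signedArea(CFE) = 11/3]
2. C_y = -2/3  [CA · DE = -6 ∩ 2·signedArea(CFE) = 11/3]
   → C = (-9, -2/3)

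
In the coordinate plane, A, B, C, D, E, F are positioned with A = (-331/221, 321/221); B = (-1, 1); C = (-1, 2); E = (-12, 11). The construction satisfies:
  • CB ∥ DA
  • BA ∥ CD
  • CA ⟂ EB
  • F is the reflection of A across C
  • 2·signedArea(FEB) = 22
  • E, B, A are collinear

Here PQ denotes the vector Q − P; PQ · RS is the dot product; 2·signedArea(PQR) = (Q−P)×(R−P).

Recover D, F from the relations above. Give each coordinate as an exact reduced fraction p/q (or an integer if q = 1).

D = (-331/221, 542/221)
F = (-111/221, 563/221)

1. D_x = -331/221  [CB ∥ DA ∩ BA ∥ CD]
2. D_y = 542/221  [CB ∥ DA ∩ BA ∥ CD]
   → D = (-331/221, 542/221)
3. F_x = -111/221  [F is the reflection of A across C]
4. F_y = 563/221  [F is the reflection of A across C]
   → F = (-111/221, 563/221)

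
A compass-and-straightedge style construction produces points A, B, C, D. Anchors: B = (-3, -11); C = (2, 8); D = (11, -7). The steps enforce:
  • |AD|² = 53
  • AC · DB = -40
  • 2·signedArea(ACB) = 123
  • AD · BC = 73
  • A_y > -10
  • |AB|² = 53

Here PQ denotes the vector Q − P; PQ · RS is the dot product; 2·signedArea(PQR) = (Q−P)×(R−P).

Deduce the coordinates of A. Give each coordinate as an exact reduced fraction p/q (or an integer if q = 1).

A = (4, -9)

1. A_x = 4  [2·signedArea(ACB) = 123 ∩ AC · DB = -40]
2. A_y = -9  [2·signedArea(ACB) = 123 ∩ AC · DB = -40]
   → A = (4, -9)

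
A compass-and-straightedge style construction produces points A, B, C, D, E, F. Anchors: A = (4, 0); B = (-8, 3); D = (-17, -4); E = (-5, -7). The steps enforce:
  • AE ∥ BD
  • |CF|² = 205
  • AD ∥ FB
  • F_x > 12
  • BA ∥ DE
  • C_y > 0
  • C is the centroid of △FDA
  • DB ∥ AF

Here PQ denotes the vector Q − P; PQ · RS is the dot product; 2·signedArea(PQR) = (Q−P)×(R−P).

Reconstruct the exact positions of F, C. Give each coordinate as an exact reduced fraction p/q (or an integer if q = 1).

C = (0, 1)
F = (13, 7)

1. F_x = 13  [AD ∥ FB ∩ DB ∥ AF]
2. F_y = 7  [AD ∥ FB ∩ DB ∥ AF]
   → F = (13, 7)
3. C_x = 0  [C is the centroid of △FDA]
4. C_y = 1  [C is the centroid of △FDA]
   → C = (0, 1)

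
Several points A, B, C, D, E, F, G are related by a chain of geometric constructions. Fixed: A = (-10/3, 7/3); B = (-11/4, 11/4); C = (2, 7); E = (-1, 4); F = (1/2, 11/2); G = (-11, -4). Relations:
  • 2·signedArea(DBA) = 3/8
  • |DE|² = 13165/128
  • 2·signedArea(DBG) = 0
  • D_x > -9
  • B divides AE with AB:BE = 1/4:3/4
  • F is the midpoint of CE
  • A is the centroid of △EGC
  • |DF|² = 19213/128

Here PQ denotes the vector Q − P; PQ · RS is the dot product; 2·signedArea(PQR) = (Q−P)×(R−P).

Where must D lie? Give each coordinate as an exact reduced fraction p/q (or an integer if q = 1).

1. D_x = -143/16  [2·signedArea(DBG) = 0 ∩ 2·signedArea(DBA) = 3/8]
2. D_y = -37/16  [2·signedArea(DBG) = 0 ∩ 2·signedArea(DBA) = 3/8]
   → D = (-143/16, -37/16)

D = (-143/16, -37/16)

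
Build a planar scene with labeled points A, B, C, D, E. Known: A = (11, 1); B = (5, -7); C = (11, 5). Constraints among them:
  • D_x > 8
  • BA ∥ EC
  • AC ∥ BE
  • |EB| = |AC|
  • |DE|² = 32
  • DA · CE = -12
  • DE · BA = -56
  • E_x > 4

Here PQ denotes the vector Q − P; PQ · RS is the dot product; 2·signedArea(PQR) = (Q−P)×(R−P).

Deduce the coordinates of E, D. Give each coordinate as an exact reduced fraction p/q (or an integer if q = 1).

D = (9, 1)
E = (5, -3)

1. E_x = 5  [BA ∥ EC ∩ AC ∥ BE]
2. E_y = -3  [BA ∥ EC ∩ AC ∥ BE]
   → E = (5, -3)
3. D_x = 9  [line -6·x + -8·y + 62 = 0 ∩ |DE|² = 32]
4. D_y = 1  [line -6·x + -8·y + 62 = 0 ∩ |DE|² = 32]
   → D = (9, 1)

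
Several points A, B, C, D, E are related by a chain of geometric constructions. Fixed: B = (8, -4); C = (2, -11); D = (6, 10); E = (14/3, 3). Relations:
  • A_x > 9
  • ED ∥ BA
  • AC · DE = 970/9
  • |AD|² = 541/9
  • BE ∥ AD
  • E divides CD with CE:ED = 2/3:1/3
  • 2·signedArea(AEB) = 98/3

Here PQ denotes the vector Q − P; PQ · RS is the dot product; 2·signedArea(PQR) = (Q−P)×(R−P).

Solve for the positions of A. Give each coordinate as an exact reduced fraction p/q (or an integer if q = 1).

A = (28/3, 3)

1. A_x = 28/3  [BE ∥ AD ∩ ED ∥ BA]
2. A_y = 3  [BE ∥ AD ∩ ED ∥ BA]
   → A = (28/3, 3)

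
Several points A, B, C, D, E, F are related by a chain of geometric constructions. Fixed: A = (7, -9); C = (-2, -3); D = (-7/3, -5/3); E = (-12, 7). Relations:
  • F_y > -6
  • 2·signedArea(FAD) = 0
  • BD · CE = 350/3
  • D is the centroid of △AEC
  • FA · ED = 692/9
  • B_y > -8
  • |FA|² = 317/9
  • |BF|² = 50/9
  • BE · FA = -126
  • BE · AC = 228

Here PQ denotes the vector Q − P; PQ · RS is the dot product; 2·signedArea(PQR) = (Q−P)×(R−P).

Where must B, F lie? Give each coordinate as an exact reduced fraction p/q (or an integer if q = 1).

B = (4, -7)
F = (7/3, -16/3)

1. B_x = 4  [BD · CE = 350/3 ∩ BE · AC = 228]
2. B_y = -7  [BD · CE = 350/3 ∩ BE · AC = 228]
   → B = (4, -7)
3. F_x = 7/3  [BE · FA = -126 ∩ 2·signedArea(FAD) = 0]
4. F_y = -16/3  [BE · FA = -126 ∩ 2·signedArea(FAD) = 0]
   → F = (7/3, -16/3)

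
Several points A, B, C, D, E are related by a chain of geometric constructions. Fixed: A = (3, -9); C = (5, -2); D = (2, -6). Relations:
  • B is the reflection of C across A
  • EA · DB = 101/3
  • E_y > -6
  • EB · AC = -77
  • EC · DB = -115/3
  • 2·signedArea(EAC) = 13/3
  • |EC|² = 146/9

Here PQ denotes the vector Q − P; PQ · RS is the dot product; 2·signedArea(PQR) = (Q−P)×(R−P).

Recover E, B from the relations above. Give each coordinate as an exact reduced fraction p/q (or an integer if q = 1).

1. B_x = 1  [B is the reflection of C across A]
2. B_y = -16  [B is the reflection of C across A]
   → B = (1, -16)
3. E_x = 10/3  [EA · DB = 101/3 ∩ EB · AC = -77]
4. E_y = -17/3  [EA · DB = 101/3 ∩ EB · AC = -77]
   → E = (10/3, -17/3)

B = (1, -16)
E = (10/3, -17/3)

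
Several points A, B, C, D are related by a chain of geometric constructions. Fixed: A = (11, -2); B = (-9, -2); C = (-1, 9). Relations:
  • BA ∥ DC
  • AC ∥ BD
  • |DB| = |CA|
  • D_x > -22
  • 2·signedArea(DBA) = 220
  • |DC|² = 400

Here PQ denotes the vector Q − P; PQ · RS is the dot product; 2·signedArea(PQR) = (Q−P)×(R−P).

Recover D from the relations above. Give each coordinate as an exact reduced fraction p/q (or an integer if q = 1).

D = (-21, 9)

1. D_x = -21  [BA ∥ DC ∩ AC ∥ BD]
2. D_y = 9  [BA ∥ DC ∩ AC ∥ BD]
   → D = (-21, 9)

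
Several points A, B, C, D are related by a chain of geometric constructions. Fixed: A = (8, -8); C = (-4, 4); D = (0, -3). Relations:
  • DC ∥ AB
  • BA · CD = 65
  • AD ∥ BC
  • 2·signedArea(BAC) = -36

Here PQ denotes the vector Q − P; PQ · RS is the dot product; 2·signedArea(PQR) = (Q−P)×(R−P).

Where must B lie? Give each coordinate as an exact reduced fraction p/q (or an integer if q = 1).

B = (4, -1)

1. B_x = 4  [AD ∥ BC ∩ DC ∥ AB]
2. B_y = -1  [AD ∥ BC ∩ DC ∥ AB]
   → B = (4, -1)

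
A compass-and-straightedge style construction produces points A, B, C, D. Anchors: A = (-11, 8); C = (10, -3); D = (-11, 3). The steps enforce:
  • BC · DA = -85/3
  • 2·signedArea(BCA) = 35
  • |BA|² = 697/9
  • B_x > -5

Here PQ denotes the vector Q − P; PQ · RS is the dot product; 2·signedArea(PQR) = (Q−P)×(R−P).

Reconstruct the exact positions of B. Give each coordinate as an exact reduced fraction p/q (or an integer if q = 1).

B = (-4, 8/3)

1. B_x = -4  [2·signedArea(BCA) = 35 ∩ BC · DA = -85/3]
2. B_y = 8/3  [2·signedArea(BCA) = 35 ∩ BC · DA = -85/3]
   → B = (-4, 8/3)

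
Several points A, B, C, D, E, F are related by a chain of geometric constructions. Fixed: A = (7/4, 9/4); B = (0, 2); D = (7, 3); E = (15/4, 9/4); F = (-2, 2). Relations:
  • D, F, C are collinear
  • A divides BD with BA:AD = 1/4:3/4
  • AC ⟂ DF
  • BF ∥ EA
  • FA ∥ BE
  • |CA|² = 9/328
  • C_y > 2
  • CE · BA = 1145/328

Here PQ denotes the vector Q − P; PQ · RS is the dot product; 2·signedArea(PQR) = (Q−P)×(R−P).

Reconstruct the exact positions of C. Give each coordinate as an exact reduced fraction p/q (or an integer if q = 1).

C = (71/41, 99/41)

1. C_x = 71/41  [D, F, C are collinear ∩ AC ⟂ DF]
2. C_y = 99/41  [D, F, C are collinear ∩ AC ⟂ DF]
   → C = (71/41, 99/41)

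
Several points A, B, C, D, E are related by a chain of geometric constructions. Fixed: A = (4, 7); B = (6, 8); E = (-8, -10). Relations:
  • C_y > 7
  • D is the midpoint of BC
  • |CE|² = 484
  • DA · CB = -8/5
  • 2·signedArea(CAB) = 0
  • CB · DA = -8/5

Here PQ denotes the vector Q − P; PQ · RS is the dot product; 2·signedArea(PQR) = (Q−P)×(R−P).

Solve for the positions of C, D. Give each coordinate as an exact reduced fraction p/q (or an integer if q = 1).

1. C_x = 26/5  [line -1·x + 2·y + -10 = 0 ∩ |CE|² = 484]
2. C_y = 38/5  [line -1·x + 2·y + -10 = 0 ∩ |CE|² = 484]
   → C = (26/5, 38/5)
3. D_x = 28/5  [D is the midpoint of BC]
4. D_y = 39/5  [D is the midpoint of BC]
   → D = (28/5, 39/5)

C = (26/5, 38/5)
D = (28/5, 39/5)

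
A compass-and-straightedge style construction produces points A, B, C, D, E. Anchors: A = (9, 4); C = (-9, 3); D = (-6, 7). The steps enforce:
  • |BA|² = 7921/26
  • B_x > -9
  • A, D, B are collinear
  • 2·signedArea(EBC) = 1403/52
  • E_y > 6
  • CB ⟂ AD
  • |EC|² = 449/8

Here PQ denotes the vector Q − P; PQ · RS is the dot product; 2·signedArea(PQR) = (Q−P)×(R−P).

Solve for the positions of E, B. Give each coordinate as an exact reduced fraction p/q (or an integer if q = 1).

1. B_x = -211/26  [A, D, B are collinear ∩ CB ⟂ AD]
2. B_y = 193/26  [A, D, B are collinear ∩ CB ⟂ AD]
   → B = (-211/26, 193/26)
3. E_x = -9/4  [line 115/26·x + -23/26·y + 805/52 = 0 ∩ |EC|² = 449/8]
4. E_y = 25/4  [line 115/26·x + -23/26·y + 805/52 = 0 ∩ |EC|² = 449/8]
   → E = (-9/4, 25/4)

B = (-211/26, 193/26)
E = (-9/4, 25/4)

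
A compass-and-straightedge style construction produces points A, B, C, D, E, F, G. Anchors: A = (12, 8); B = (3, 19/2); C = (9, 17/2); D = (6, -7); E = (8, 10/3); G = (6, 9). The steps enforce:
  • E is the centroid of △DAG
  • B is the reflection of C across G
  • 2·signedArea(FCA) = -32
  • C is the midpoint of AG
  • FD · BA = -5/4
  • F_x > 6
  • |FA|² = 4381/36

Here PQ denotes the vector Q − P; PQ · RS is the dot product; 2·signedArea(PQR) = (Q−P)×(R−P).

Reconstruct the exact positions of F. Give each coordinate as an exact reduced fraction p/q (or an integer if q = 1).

F = (7, -11/6)

1. F_x = 7  [2·signedArea(FCA) = -32 ∩ FD · BA = -5/4]
2. F_y = -11/6  [2·signedArea(FCA) = -32 ∩ FD · BA = -5/4]
   → F = (7, -11/6)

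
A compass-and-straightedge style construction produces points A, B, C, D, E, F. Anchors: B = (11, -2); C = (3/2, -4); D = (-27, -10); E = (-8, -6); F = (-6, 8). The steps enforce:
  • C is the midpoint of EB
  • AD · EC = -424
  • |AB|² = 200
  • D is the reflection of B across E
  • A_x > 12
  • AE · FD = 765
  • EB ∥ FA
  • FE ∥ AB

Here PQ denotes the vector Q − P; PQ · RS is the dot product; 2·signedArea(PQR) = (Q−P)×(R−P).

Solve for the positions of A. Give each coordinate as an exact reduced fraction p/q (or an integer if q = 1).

A = (13, 12)

1. A_x = 13  [FE ∥ AB ∩ EB ∥ FA]
2. A_y = 12  [FE ∥ AB ∩ EB ∥ FA]
   → A = (13, 12)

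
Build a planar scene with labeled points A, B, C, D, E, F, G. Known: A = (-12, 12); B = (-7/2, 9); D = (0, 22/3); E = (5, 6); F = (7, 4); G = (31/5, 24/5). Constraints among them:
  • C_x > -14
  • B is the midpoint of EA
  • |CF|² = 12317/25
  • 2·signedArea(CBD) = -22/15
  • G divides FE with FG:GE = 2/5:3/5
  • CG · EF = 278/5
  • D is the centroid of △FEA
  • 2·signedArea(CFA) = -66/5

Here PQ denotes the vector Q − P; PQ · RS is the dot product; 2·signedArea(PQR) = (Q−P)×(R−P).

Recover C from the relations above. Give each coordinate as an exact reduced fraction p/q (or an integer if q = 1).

C = (-66/5, 66/5)

1. C_x = -66/5  [2·signedArea(CFA) = -66/5 ∩ CG · EF = 278/5]
2. C_y = 66/5  [2·signedArea(CFA) = -66/5 ∩ CG · EF = 278/5]
   → C = (-66/5, 66/5)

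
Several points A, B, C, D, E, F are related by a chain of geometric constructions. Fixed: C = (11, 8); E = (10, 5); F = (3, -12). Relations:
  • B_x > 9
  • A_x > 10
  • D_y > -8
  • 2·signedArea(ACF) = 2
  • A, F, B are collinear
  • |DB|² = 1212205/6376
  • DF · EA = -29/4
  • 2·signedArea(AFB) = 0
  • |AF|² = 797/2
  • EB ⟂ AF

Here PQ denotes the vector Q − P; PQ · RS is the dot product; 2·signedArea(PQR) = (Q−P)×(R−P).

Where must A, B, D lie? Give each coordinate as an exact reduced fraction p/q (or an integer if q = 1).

1. A_x = 21/2  [line 20·x + -8·y + -158 = 0 ∩ |AF|² = 797/2]
2. A_y = 13/2  [line 20·x + -8·y + -158 = 0 ∩ |AF|² = 797/2]
   → A = (21/2, 13/2)
3. B_x = 7896/797  [2·signedArea(AFB) = 0 ∩ EB ⟂ AF]
4. B_y = 4015/797  [2·signedArea(AFB) = 0 ∩ EB ⟂ AF]
   → B = (7896/797, 4015/797)
5. D_x = 19/4  [line -1/2·x + -3/2·y + -37/4 = 0 ∩ |DB|² = 1212205/6376]
6. D_y = -31/4  [line -1/2·x + -3/2·y + -37/4 = 0 ∩ |DB|² = 1212205/6376]
   → D = (19/4, -31/4)

A = (21/2, 13/2)
B = (7896/797, 4015/797)
D = (19/4, -31/4)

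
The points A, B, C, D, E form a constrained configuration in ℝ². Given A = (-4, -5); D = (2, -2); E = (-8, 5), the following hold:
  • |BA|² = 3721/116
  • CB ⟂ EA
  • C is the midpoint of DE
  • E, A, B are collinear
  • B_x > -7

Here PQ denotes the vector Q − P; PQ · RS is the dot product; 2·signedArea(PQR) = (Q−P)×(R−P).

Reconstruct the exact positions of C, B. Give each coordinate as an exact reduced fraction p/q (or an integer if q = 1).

1. C_x = -3  [C is the midpoint of DE]
2. C_y = 3/2  [C is the midpoint of DE]
   → C = (-3, 3/2)
3. B_x = -177/29  [E, A, B are collinear ∩ CB ⟂ EA]
4. B_y = 15/58  [E, A, B are collinear ∩ CB ⟂ EA]
   → B = (-177/29, 15/58)

B = (-177/29, 15/58)
C = (-3, 3/2)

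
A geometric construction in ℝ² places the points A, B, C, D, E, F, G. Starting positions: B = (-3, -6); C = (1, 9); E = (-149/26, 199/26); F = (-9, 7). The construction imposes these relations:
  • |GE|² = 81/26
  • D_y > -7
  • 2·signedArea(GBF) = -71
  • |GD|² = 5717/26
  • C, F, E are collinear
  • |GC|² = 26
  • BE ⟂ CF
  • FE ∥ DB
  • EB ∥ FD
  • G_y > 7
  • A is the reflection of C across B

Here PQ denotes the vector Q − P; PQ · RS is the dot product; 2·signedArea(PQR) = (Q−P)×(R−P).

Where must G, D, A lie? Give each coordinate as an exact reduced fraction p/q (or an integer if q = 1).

A = (-7, -21)
D = (-163/26, -173/26)
G = (-4, 8)

1. G_x = -4  [line -13·x + -6·y + -4 = 0 ∩ |GC|² = 26]
2. G_y = 8  [line -13·x + -6·y + -4 = 0 ∩ |GC|² = 26]
   → G = (-4, 8)
3. D_x = -163/26  [FE ∥ DB ∩ EB ∥ FD]
4. D_y = -173/26  [FE ∥ DB ∩ EB ∥ FD]
   → D = (-163/26, -173/26)
5. A_x = -7  [A is the reflection of C across B]
6. A_y = -21  [A is the reflection of C across B]
   → A = (-7, -21)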